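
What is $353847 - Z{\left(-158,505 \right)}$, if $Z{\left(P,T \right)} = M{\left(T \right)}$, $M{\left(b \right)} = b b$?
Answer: $98822$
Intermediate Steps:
$M{\left(b \right)} = b^{2}$
$Z{\left(P,T \right)} = T^{2}$
$353847 - Z{\left(-158,505 \right)} = 353847 - 505^{2} = 353847 - 255025 = 98822$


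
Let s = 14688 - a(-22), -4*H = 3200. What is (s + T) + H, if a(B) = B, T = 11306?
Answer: 25216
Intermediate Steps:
H = -800 (H = -¼*3200 = -800)
s = 14710 (s = 14688 - 1*(-22) = 14688 + 22 = 14710)
(s + T) + H = (14710 + 11306) - 800 = 26016 - 800 = 25216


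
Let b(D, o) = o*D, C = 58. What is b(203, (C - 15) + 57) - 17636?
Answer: 2664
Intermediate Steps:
b(D, o) = D*o
b(203, (C - 15) + 57) - 17636 = 203*((58 - 15) + 57) - 17636 = 203*(43 + 57) - 17636 = 203*100 - 17636 = 20300 - 17636 = 2664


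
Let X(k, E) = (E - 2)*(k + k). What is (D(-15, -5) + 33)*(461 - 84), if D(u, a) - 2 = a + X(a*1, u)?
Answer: 75400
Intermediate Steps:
X(k, E) = 2*k*(-2 + E) (X(k, E) = (-2 + E)*(2*k) = 2*k*(-2 + E))
D(u, a) = 2 + a + 2*a*(-2 + u) (D(u, a) = 2 + (a + 2*(a*1)*(-2 + u)) = 2 + (a + 2*a*(-2 + u)) = 2 + a + 2*a*(-2 + u))
(D(-15, -5) + 33)*(461 - 84) = ((2 - 5 + 2*(-5)*(-2 - 15)) + 33)*(461 - 84) = ((2 - 5 + 2*(-5)*(-17)) + 33)*377 = ((2 - 5 + 170) + 33)*377 = (167 + 33)*377 = 200*377 = 75400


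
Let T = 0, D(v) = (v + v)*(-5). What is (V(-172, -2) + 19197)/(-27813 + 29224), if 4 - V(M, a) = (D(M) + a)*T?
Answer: 19201/1411 ≈ 13.608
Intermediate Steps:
D(v) = -10*v (D(v) = (2*v)*(-5) = -10*v)
V(M, a) = 4 (V(M, a) = 4 - (-10*M + a)*0 = 4 - (a - 10*M)*0 = 4 - 1*0 = 4 + 0 = 4)
(V(-172, -2) + 19197)/(-27813 + 29224) = (4 + 19197)/(-27813 + 29224) = 19201/1411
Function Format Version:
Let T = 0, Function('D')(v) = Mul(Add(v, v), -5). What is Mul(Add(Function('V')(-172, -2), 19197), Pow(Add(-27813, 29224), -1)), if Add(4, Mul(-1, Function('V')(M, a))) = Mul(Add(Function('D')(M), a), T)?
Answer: Rational(19201, 1411) ≈ 13.608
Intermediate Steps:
Function('D')(v) = Mul(-10, v) (Function('D')(v) = Mul(Mul(2, v), -5) = Mul(-10, v))
Function('V')(M, a) = 4 (Function('V')(M, a) = Add(4, Mul(-1, Mul(Add(Mul(-10, M), a), 0))) = Add(4, Mul(-1, Mul(Add(a, Mul(-10, M)), 0))) = Add(4, Mul(-1, 0)) = Add(4, 0) = 4)
Mul(Add(Function('V')(-172, -2), 19197), Pow(Add(-27813, 29224), -1)) = Mul(Add(4, 19197), Pow(Add(-27813, 29224), -1)) = Mul(19201, Pow(1411, -1)) = Mul(19201, Rational(1, 1411)) = Rational(19201, 1411)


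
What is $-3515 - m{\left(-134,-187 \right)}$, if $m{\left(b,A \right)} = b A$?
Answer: $-28573$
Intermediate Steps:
$m{\left(b,A \right)} = A b$
$-3515 - m{\left(-134,-187 \right)} = -3515 - \left(-187\right) \left(-134\right) = -3515 - 25058 = -28573$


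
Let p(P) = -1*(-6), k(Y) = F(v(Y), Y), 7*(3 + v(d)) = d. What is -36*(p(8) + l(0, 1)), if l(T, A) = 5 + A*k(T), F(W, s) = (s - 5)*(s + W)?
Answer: -936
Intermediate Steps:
v(d) = -3 + d/7
F(W, s) = (-5 + s)*(W + s)
k(Y) = 15 + Y² - 40*Y/7 + Y*(-3 + Y/7) (k(Y) = Y² - 5*(-3 + Y/7) - 5*Y + (-3 + Y/7)*Y = Y² + (15 - 5*Y/7) - 5*Y + Y*(-3 + Y/7) = 15 + Y² - 40*Y/7 + Y*(-3 + Y/7))
p(P) = 6
l(T, A) = 5 + A*(15 - 61*T/7 + 8*T²/7)
-36*(p(8) + l(0, 1)) = -36*(6 + (5 + 15*1 - 61/7*1*0 + (8/7)*1*0²)) = -36*(6 + (5 + 15 + 0 + (8/7)*1*0)) = -36*(6 + (5 + 15 + 0 + 0)) = -36*(6 + 20) = -36*26 = -936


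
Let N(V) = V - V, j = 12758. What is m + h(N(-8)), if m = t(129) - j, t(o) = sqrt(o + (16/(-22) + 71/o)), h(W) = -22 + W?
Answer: -12780 + 20*sqrt(648483)/1419 ≈ -12769.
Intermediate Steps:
N(V) = 0
t(o) = sqrt(-8/11 + o + 71/o) (t(o) = sqrt(o + (16*(-1/22) + 71/o)) = sqrt(o + (-8/11 + 71/o)) = sqrt(-8/11 + o + 71/o))
m = -12758 + 20*sqrt(648483)/1419 (m = sqrt(-88 + 121*129 + 8591/129)/11 - 1*12758 = sqrt(-88 + 15609 + 8591*(1/129))/11 - 12758 = sqrt(-88 + 15609 + 8591/129)/11 - 12758 = sqrt(2010800/129)/11 - 12758 = (20*sqrt(648483)/129)/11 - 12758 = 20*sqrt(648483)/1419 - 12758 = -12758 + 20*sqrt(648483)/1419 ≈ -12747.)
m + h(N(-8)) = (-12758 + 20*sqrt(648483)/1419) + (-22 + 0) = (-12758 + 20*sqrt(648483)/1419) - 22 = -12780 + 20*sqrt(648483)/1419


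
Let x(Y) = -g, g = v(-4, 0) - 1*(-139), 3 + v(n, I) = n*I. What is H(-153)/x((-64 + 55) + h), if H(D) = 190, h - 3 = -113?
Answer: -95/68 ≈ -1.3971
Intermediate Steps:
h = -110 (h = 3 - 113 = -110)
v(n, I) = -3 + I*n (v(n, I) = -3 + n*I = -3 + I*n)
g = 136 (g = (-3 + 0*(-4)) - 1*(-139) = (-3 + 0) + 139 = -3 + 139 = 136)
x(Y) = -136 (x(Y) = -1*136 = -136)
H(-153)/x((-64 + 55) + h) = 190/(-136) = 190*(-1/136) = -95/68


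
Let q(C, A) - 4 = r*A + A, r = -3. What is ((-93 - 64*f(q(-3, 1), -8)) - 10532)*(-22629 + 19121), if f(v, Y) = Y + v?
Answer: 35925428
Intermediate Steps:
q(C, A) = 4 - 2*A (q(C, A) = 4 + (-3*A + A) = 4 - 2*A)
((-93 - 64*f(q(-3, 1), -8)) - 10532)*(-22629 + 19121) = ((-93 - 64*(-8 + (4 - 2*1))) - 10532)*(-22629 + 19121) = ((-93 - 64*(-8 + (4 - 2))) - 10532)*(-3508) = ((-93 - 64*(-8 + 2)) - 10532)*(-3508) = ((-93 - 64*(-6)) - 10532)*(-3508) = ((-93 + 384) - 10532)*(-3508) = (291 - 10532)*(-3508) = -10241*(-3508) = 35925428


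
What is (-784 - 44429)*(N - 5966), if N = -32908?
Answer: 1757610162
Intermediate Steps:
(-784 - 44429)*(N - 5966) = (-784 - 44429)*(-32908 - 5966) = -45213*(-38874) = 1757610162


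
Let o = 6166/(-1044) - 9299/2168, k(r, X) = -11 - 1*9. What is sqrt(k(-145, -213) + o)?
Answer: I*sqrt(268557292178)/94308 ≈ 5.495*I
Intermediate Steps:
k(r, X) = -20 (k(r, X) = -11 - 9 = -20)
o = -5769011/565848 (o = 6166*(-1/1044) - 9299*1/2168 = -3083/522 - 9299/2168 = -5769011/565848 ≈ -10.195)
sqrt(k(-145, -213) + o) = sqrt(-20 - 5769011/565848) = sqrt(-17085971/565848) = I*sqrt(268557292178)/94308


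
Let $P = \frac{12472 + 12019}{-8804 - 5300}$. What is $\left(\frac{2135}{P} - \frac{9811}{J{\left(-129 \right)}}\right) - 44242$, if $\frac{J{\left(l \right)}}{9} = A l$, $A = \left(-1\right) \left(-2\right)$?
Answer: $- \frac{2585638444363}{56868102} \approx -45467.0$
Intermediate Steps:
$P = - \frac{24491}{14104}$ ($P = \frac{24491}{-14104} = 24491 \left(- \frac{1}{14104}\right) = - \frac{24491}{14104} \approx -1.7365$)
$A = 2$
$J{\left(l \right)} = 18 l$ ($J{\left(l \right)} = 9 \cdot 2 l = 18 l$)
$\left(\frac{2135}{P} - \frac{9811}{J{\left(-129 \right)}}\right) - 44242 = \left(\frac{2135}{- \frac{24491}{14104}} - \frac{9811}{18 \left(-129\right)}\right) - 44242 = \left(2135 \left(- \frac{14104}{24491}\right) - \frac{9811}{-2322}\right) - 44242 = \left(- \frac{30112040}{24491} - - \frac{9811}{2322}\right) - 44242 = \left(- \frac{30112040}{24491} + \frac{9811}{2322}\right) - 44242 = - \frac{69679875679}{56868102} - 44242 = - \frac{2585638444363}{56868102}$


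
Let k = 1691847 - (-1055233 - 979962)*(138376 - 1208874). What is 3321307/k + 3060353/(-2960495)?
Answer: -6667510588298844804/6449943078268685185 ≈ -1.0337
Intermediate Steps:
k = -2178670485263 (k = 1691847 - (-2035195)*(-1070498) = 1691847 - 1*2178672177110 = 1691847 - 2178672177110 = -2178670485263)
3321307/k + 3060353/(-2960495) = 3321307/(-2178670485263) + 3060353/(-2960495) = 3321307*(-1/2178670485263) + 3060353*(-1/2960495) = -3321307/2178670485263 - 3060353/2960495 = -6667510588298844804/6449943078268685185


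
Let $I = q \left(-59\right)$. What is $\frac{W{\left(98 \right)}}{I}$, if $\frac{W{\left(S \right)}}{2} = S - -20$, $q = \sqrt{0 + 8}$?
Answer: $- \sqrt{2} \approx -1.4142$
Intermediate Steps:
$q = 2 \sqrt{2}$ ($q = \sqrt{8} = 2 \sqrt{2} \approx 2.8284$)
$I = - 118 \sqrt{2}$ ($I = 2 \sqrt{2} \left(-59\right) = - 118 \sqrt{2} \approx -166.88$)
$W{\left(S \right)} = 40 + 2 S$ ($W{\left(S \right)} = 2 \left(S - -20\right) = 2 \left(S + 20\right) = 2 \left(20 + S\right) = 40 + 2 S$)
$\frac{W{\left(98 \right)}}{I} = \frac{40 + 2 \cdot 98}{\left(-118\right) \sqrt{2}} = \left(40 + 196\right) \left(- \frac{\sqrt{2}}{236}\right) = 236 \left(- \frac{\sqrt{2}}{236}\right) = - \sqrt{2}$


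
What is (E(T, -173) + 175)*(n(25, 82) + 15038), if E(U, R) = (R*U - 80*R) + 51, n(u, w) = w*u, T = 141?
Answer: -176467776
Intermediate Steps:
n(u, w) = u*w
E(U, R) = 51 - 80*R + R*U (E(U, R) = (-80*R + R*U) + 51 = 51 - 80*R + R*U)
(E(T, -173) + 175)*(n(25, 82) + 15038) = ((51 - 80*(-173) - 173*141) + 175)*(25*82 + 15038) = ((51 + 13840 - 24393) + 175)*(2050 + 15038) = (-10502 + 175)*17088 = -10327*17088 = -176467776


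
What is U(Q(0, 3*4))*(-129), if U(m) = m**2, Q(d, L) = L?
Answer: -18576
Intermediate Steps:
U(Q(0, 3*4))*(-129) = (3*4)**2*(-129) = 12**2*(-129) = 144*(-129) = -18576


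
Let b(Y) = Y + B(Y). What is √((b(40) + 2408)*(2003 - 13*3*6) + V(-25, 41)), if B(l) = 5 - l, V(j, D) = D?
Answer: 11*√35278 ≈ 2066.1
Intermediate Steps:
b(Y) = 5 (b(Y) = Y + (5 - Y) = 5)
√((b(40) + 2408)*(2003 - 13*3*6) + V(-25, 41)) = √((5 + 2408)*(2003 - 13*3*6) + 41) = √(2413*(2003 - 39*6) + 41) = √(2413*(2003 - 234) + 41) = √(2413*1769 + 41) = √(4268597 + 41) = √4268638 = 11*√35278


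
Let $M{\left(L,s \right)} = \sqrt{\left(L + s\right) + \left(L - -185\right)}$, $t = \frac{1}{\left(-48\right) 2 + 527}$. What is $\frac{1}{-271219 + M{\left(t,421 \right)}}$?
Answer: $- \frac{116895389}{31704250248003} - \frac{2 \sqrt{28143007}}{31704250248003} \approx -3.6874 \cdot 10^{-6}$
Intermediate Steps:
$t = \frac{1}{431}$ ($t = \frac{1}{-96 + 527} = \frac{1}{431} \approx 0.0023202$)
$M{\left(L,s \right)} = \sqrt{185 + s + 2 L}$ ($M{\left(L,s \right)} = \sqrt{\left(L + s\right) + \left(L + 185\right)} = \sqrt{\left(L + s\right) + \left(185 + L\right)} = \sqrt{185 + s + 2 L}$)
$\frac{1}{-271219 + M{\left(t,421 \right)}} = \frac{1}{-271219 + \sqrt{185 + 421 + 2 \cdot \frac{1}{431}}} = \frac{1}{-271219 + \sqrt{185 + 421 + \frac{2}{431}}} = \frac{1}{-271219 + \sqrt{\frac{261188}{431}}} = \frac{1}{-271219 + \frac{2 \sqrt{28143007}}{431}}$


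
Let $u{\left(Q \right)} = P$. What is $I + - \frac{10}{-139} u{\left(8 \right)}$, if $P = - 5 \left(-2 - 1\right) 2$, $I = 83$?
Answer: $\frac{11837}{139} \approx 85.158$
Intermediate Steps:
$P = 30$ ($P = - 5 \left(-2 - 1\right) 2 = \left(-5\right) \left(-3\right) 2 = 15 \cdot 2 = 30$)
$u{\left(Q \right)} = 30$
$I + - \frac{10}{-139} u{\left(8 \right)} = 83 + - \frac{10}{-139} \cdot 30 = 83 + \left(-10\right) \left(- \frac{1}{139}\right) 30 = 83 + \frac{10}{139} \cdot 30 = 83 + \frac{300}{139} = \frac{11837}{139}$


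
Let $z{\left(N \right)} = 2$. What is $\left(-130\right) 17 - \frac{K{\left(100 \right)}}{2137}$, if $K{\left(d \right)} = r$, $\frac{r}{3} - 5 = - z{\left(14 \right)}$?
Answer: $- \frac{4722779}{2137} \approx -2210.0$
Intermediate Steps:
$r = 9$ ($r = 15 + 3 \left(\left(-1\right) 2\right) = 15 + 3 \left(-2\right) = 15 - 6 = 9$)
$K{\left(d \right)} = 9$
$\left(-130\right) 17 - \frac{K{\left(100 \right)}}{2137} = \left(-130\right) 17 - \frac{9}{2137} = -2210 - 9 \cdot \frac{1}{2137} = -2210 - \frac{9}{2137} = - \frac{4722779}{2137}$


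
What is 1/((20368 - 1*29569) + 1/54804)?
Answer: -54804/504251603 ≈ -0.00010868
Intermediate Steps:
1/((20368 - 1*29569) + 1/54804) = 1/((20368 - 29569) + 1/54804) = 1/(-9201 + 1/54804) = 1/(-504251603/54804) = -54804/504251603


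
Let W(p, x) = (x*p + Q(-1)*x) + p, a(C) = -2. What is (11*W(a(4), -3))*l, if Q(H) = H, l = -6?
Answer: -462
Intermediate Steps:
W(p, x) = p - x + p*x (W(p, x) = (x*p - x) + p = (p*x - x) + p = (-x + p*x) + p = p - x + p*x)
(11*W(a(4), -3))*l = (11*(-2 - 1*(-3) - 2*(-3)))*(-6) = (11*(-2 + 3 + 6))*(-6) = (11*7)*(-6) = 77*(-6) = -462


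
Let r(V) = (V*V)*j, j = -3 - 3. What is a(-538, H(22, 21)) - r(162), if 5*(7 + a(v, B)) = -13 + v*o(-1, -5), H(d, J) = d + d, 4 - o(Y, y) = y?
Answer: 156486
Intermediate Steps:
j = -6
o(Y, y) = 4 - y
H(d, J) = 2*d
a(v, B) = -48/5 + 9*v/5 (a(v, B) = -7 + (-13 + v*(4 - 1*(-5)))/5 = -7 + (-13 + v*(4 + 5))/5 = -7 + (-13 + v*9)/5 = -7 + (-13 + 9*v)/5 = -7 + (-13/5 + 9*v/5) = -48/5 + 9*v/5)
r(V) = -6*V**2 (r(V) = (V*V)*(-6) = V**2*(-6) = -6*V**2)
a(-538, H(22, 21)) - r(162) = (-48/5 + (9/5)*(-538)) - (-6)*162**2 = (-48/5 - 4842/5) - (-6)*26244 = -978 - 1*(-157464) = -978 + 157464 = 156486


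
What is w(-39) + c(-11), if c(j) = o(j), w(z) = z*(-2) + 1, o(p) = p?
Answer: 68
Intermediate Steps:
w(z) = 1 - 2*z (w(z) = -2*z + 1 = 1 - 2*z)
c(j) = j
w(-39) + c(-11) = (1 - 2*(-39)) - 11 = (1 + 78) - 11 = 79 - 11 = 68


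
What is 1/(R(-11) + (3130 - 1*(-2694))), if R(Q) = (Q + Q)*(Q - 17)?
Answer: 1/6440 ≈ 0.00015528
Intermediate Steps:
R(Q) = 2*Q*(-17 + Q) (R(Q) = (2*Q)*(-17 + Q) = 2*Q*(-17 + Q))
1/(R(-11) + (3130 - 1*(-2694))) = 1/(2*(-11)*(-17 - 11) + (3130 - 1*(-2694))) = 1/(2*(-11)*(-28) + (3130 + 2694)) = 1/(616 + 5824) = 1/6440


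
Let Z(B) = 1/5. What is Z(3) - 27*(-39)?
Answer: 5266/5 ≈ 1053.2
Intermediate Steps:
Z(B) = ⅕
Z(3) - 27*(-39) = ⅕ - 27*(-39) = ⅕ + 1053 = 5266/5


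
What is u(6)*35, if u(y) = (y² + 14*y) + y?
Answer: 4410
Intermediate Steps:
u(y) = y² + 15*y
u(6)*35 = (6*(15 + 6))*35 = (6*21)*35 = 126*35 = 4410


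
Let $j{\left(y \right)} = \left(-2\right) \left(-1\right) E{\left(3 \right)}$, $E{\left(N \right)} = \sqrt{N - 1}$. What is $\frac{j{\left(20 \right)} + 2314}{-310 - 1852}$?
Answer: $- \frac{1157}{1081} - \frac{\sqrt{2}}{1081} \approx -1.0716$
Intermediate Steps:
$E{\left(N \right)} = \sqrt{-1 + N}$
$j{\left(y \right)} = 2 \sqrt{2}$ ($j{\left(y \right)} = \left(-2\right) \left(-1\right) \sqrt{-1 + 3} = 2 \sqrt{2}$)
$\frac{j{\left(20 \right)} + 2314}{-310 - 1852} = \frac{2 \sqrt{2} + 2314}{-310 - 1852} = \frac{2314 + 2 \sqrt{2}}{-2162} = \left(2314 + 2 \sqrt{2}\right) \left(- \frac{1}{2162}\right) = - \frac{1157}{1081} - \frac{\sqrt{2}}{1081}$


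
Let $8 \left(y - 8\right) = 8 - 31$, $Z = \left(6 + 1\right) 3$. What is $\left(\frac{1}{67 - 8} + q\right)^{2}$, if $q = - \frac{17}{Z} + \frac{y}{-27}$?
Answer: $\frac{7680243769}{7958067264} \approx 0.96509$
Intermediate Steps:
$Z = 21$ ($Z = 7 \cdot 3 = 21$)
$y = \frac{41}{8}$ ($y = 8 + \frac{8 - 31}{8} = 8 + \frac{1}{8} \left(-23\right) = 8 - \frac{23}{8} = \frac{41}{8} \approx 5.125$)
$q = - \frac{1511}{1512}$ ($q = - \frac{17}{21} + \frac{41}{8 \left(-27\right)} = \left(-17\right) \frac{1}{21} + \frac{41}{8} \left(- \frac{1}{27}\right) = - \frac{17}{21} - \frac{41}{216} = - \frac{1511}{1512} \approx -0.99934$)
$\left(\frac{1}{67 - 8} + q\right)^{2} = \left(\frac{1}{67 - 8} - \frac{1511}{1512}\right)^{2} = \left(\frac{1}{59} - \frac{1511}{1512}\right)^{2} = \left(- \frac{87637}{89208}\right)^{2} = \frac{7680243769}{7958067264}$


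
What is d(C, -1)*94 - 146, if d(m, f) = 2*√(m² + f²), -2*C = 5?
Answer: -146 + 94*√29 ≈ 360.21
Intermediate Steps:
C = -5/2 (C = -½*5 = -5/2 ≈ -2.5000)
d(m, f) = 2*√(f² + m²)
d(C, -1)*94 - 146 = (2*√((-1)² + (-5/2)²))*94 - 146 = (2*√(1 + 25/4))*94 - 146 = (2*√(29/4))*94 - 146 = (2*(√29/2))*94 - 146 = √29*94 - 146 = 94*√29 - 146 = -146 + 94*√29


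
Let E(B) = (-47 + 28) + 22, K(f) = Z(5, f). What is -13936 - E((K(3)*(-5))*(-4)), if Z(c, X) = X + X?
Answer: -13939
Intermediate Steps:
Z(c, X) = 2*X
K(f) = 2*f
E(B) = 3 (E(B) = -19 + 22 = 3)
-13936 - E((K(3)*(-5))*(-4)) = -13936 - 1*3 = -13936 - 3 = -13939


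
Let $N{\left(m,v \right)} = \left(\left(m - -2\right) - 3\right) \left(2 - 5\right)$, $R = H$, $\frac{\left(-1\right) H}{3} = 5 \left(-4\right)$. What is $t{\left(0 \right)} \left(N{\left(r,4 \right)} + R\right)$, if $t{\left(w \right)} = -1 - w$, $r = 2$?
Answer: $-57$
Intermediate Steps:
$H = 60$ ($H = - 3 \cdot 5 \left(-4\right) = \left(-3\right) \left(-20\right) = 60$)
$R = 60$
$N{\left(m,v \right)} = 3 - 3 m$ ($N{\left(m,v \right)} = \left(\left(m + 2\right) - 3\right) \left(-3\right) = \left(\left(2 + m\right) - 3\right) \left(-3\right) = \left(-1 + m\right) \left(-3\right) = 3 - 3 m$)
$t{\left(0 \right)} \left(N{\left(r,4 \right)} + R\right) = \left(-1 - 0\right) \left(\left(3 - 6\right) + 60\right) = \left(-1 + 0\right) \left(\left(3 - 6\right) + 60\right) = - (-3 + 60) = \left(-1\right) 57 = -57$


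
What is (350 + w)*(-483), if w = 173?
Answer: -252609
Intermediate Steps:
(350 + w)*(-483) = (350 + 173)*(-483) = 523*(-483) = -252609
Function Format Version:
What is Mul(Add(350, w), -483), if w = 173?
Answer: -252609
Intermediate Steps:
Mul(Add(350, w), -483) = Mul(Add(350, 173), -483) = Mul(523, -483) = -252609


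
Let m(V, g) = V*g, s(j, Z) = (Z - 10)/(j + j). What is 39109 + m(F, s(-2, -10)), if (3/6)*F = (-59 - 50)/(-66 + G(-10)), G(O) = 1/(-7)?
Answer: 18115097/463 ≈ 39126.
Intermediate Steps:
G(O) = -⅐
s(j, Z) = (-10 + Z)/(2*j) (s(j, Z) = (-10 + Z)/((2*j)) = (-10 + Z)*(1/(2*j)) = (-10 + Z)/(2*j))
F = 1526/463 (F = 2*((-59 - 50)/(-66 - ⅐)) = 2*(-109/(-463/7)) = 2*(-109*(-7/463)) = 2*(763/463) = 1526/463 ≈ 3.2959)
39109 + m(F, s(-2, -10)) = 39109 + 1526*((½)*(-10 - 10)/(-2))/463 = 39109 + 1526*((½)*(-½)*(-20))/463 = 39109 + (1526/463)*5 = 39109 + 7630/463 = 18115097/463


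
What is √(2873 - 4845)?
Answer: 2*I*√493 ≈ 44.407*I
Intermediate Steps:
√(2873 - 4845) = √(-1972) = 2*I*√493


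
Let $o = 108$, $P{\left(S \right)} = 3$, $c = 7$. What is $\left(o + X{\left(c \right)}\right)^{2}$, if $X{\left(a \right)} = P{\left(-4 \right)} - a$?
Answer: $10816$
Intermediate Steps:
$X{\left(a \right)} = 3 - a$
$\left(o + X{\left(c \right)}\right)^{2} = \left(108 + \left(3 - 7\right)\right)^{2} = \left(108 - 4\right)^{2} = 104^{2} = 10816$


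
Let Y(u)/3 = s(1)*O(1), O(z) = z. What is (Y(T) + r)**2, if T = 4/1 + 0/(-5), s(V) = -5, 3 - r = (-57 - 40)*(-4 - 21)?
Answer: 5938969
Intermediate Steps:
r = -2422 (r = 3 - (-57 - 40)*(-4 - 21) = 3 - (-97)*(-25) = 3 - 1*2425 = 3 - 2425 = -2422)
T = 4 (T = 4*1 + 0*(-1/5) = 4 + 0 = 4)
Y(u) = -15 (Y(u) = 3*(-5*1) = 3*(-5) = -15)
(Y(T) + r)**2 = (-15 - 2422)**2 = (-2437)**2 = 5938969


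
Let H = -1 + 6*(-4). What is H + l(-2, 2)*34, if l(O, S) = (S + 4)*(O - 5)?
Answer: -1453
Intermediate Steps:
l(O, S) = (-5 + O)*(4 + S) (l(O, S) = (4 + S)*(-5 + O) = (-5 + O)*(4 + S))
H = -25 (H = -1 - 24 = -25)
H + l(-2, 2)*34 = -25 + (-20 - 5*2 + 4*(-2) - 2*2)*34 = -25 + (-20 - 10 - 8 - 4)*34 = -25 - 42*34 = -25 - 1428 = -1453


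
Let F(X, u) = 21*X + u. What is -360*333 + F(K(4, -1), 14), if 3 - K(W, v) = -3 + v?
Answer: -119719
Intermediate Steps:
K(W, v) = 6 - v (K(W, v) = 3 - (-3 + v) = 3 + (3 - v) = 6 - v)
F(X, u) = u + 21*X
-360*333 + F(K(4, -1), 14) = -360*333 + (14 + 21*(6 - 1*(-1))) = -119880 + (14 + 21*(6 + 1)) = -119880 + (14 + 21*7) = -119880 + (14 + 147) = -119880 + 161 = -119719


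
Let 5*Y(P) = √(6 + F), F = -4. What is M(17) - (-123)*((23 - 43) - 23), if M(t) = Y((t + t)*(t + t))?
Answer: -5289 + √2/5 ≈ -5288.7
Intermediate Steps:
Y(P) = √2/5 (Y(P) = √(6 - 4)/5 = √2/5)
M(t) = √2/5
M(17) - (-123)*((23 - 43) - 23) = √2/5 - (-123)*((23 - 43) - 23) = √2/5 - (-123)*(-20 - 23) = √2/5 - (-123)*(-43) = √2/5 - 1*5289 = √2/5 - 5289 = -5289 + √2/5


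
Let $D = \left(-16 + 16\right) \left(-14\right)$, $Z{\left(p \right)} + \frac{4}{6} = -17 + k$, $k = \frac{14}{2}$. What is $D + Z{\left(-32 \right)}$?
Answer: $- \frac{32}{3} \approx -10.667$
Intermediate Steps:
$k = 7$ ($k = 14 \cdot \frac{1}{2} = 7$)
$Z{\left(p \right)} = - \frac{32}{3}$ ($Z{\left(p \right)} = - \frac{2}{3} + \left(-17 + 7\right) = - \frac{2}{3} - 10 = - \frac{32}{3}$)
$D = 0$ ($D = 0 \left(-14\right) = 0$)
$D + Z{\left(-32 \right)} = 0 - \frac{32}{3} = - \frac{32}{3}$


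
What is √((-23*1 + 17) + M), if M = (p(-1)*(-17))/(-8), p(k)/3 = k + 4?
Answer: √210/4 ≈ 3.6228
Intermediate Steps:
p(k) = 12 + 3*k (p(k) = 3*(k + 4) = 3*(4 + k) = 12 + 3*k)
M = 153/8 (M = ((12 + 3*(-1))*(-17))/(-8) = ((12 - 3)*(-17))*(-⅛) = (9*(-17))*(-⅛) = -153*(-⅛) = 153/8 ≈ 19.125)
√((-23*1 + 17) + M) = √((-23*1 + 17) + 153/8) = √((-23 + 17) + 153/8) = √(-6 + 153/8) = √(105/8) = √210/4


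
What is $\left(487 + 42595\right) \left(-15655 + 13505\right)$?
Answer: $-92626300$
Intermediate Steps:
$\left(487 + 42595\right) \left(-15655 + 13505\right) = 43082 \left(-2150\right) = -92626300$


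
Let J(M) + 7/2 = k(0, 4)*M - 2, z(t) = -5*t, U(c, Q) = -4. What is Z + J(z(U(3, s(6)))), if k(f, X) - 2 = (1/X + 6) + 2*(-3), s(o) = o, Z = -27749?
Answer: -55419/2 ≈ -27710.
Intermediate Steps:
k(f, X) = 2 + 1/X (k(f, X) = 2 + ((1/X + 6) + 2*(-3)) = 2 + ((6 + 1/X) - 6) = 2 + 1/X)
J(M) = -11/2 + 9*M/4 (J(M) = -7/2 + ((2 + 1/4)*M - 2) = -7/2 + ((2 + ¼)*M - 2) = -7/2 + (9*M/4 - 2) = -7/2 + (-2 + 9*M/4) = -11/2 + 9*M/4)
Z + J(z(U(3, s(6)))) = -27749 + (-11/2 + 9*(-5*(-4))/4) = -27749 + (-11/2 + (9/4)*20) = -27749 + (-11/2 + 45) = -27749 + 79/2 = -55419/2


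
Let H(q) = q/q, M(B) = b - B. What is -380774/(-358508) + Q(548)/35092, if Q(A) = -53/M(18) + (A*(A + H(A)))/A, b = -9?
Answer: 45763804703/42460074234 ≈ 1.0778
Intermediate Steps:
M(B) = -9 - B
H(q) = 1
Q(A) = 80/27 + A (Q(A) = -53/(-9 - 1*18) + (A*(A + 1))/A = -53/(-9 - 18) + (A*(1 + A))/A = -53/(-27) + (1 + A) = -53*(-1/27) + (1 + A) = 53/27 + (1 + A) = 80/27 + A)
-380774/(-358508) + Q(548)/35092 = -380774/(-358508) + (80/27 + 548)/35092 = -380774*(-1/358508) + (14876/27)*(1/35092) = 190387/179254 + 3719/236871 = 45763804703/42460074234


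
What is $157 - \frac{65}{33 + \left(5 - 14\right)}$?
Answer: $\frac{3703}{24} \approx 154.29$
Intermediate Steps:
$157 - \frac{65}{33 + \left(5 - 14\right)} = 157 - \frac{65}{33 - 9} = 157 - \frac{65}{24} = \frac{3703}{24}$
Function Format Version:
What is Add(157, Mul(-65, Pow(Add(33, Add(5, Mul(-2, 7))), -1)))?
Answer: Rational(3703, 24) ≈ 154.29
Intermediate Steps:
Add(157, Mul(-65, Pow(Add(33, Add(5, Mul(-2, 7))), -1))) = Add(157, Mul(-65, Pow(Add(33, Add(5, -14)), -1))) = Add(157, Mul(-65, Pow(Add(33, -9), -1))) = Add(157, Mul(-65, Pow(24, -1))) = Add(157, Mul(-65, Rational(1, 24))) = Add(157, Rational(-65, 24)) = Rational(3703, 24)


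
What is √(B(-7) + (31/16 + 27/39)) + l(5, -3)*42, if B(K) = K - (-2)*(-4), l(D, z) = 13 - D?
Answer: 336 + I*√33449/52 ≈ 336.0 + 3.5171*I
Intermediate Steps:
B(K) = -8 + K (B(K) = K - 1*8 = K - 8 = -8 + K)
√(B(-7) + (31/16 + 27/39)) + l(5, -3)*42 = √((-8 - 7) + (31/16 + 27/39)) + (13 - 1*5)*42 = √(-15 + (31*(1/16) + 27*(1/39))) + (13 - 5)*42 = √(-15 + (31/16 + 9/13)) + 8*42 = √(-15 + 547/208) + 336 = √(-2573/208) + 336 = I*√33449/52 + 336 = 336 + I*√33449/52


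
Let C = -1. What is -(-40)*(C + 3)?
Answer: 80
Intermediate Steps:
-(-40)*(C + 3) = -(-40)*(-1 + 3) = -(-40)*2 = -8*(-10) = 80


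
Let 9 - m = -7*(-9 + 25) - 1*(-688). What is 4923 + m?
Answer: 4356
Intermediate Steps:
m = -567 (m = 9 - (-7*(-9 + 25) - 1*(-688)) = 9 - (-7*16 + 688) = 9 - (-112 + 688) = 9 - 1*576 = 9 - 576 = -567)
4923 + m = 4923 - 567 = 4356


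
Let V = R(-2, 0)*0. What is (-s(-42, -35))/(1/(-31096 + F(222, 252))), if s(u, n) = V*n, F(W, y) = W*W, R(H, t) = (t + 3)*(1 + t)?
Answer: 0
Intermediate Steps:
R(H, t) = (1 + t)*(3 + t) (R(H, t) = (3 + t)*(1 + t) = (1 + t)*(3 + t))
V = 0 (V = (3 + 0**2 + 4*0)*0 = (3 + 0 + 0)*0 = 3*0 = 0)
F(W, y) = W**2
s(u, n) = 0 (s(u, n) = 0*n = 0)
(-s(-42, -35))/(1/(-31096 + F(222, 252))) = (-1*0)/(1/(-31096 + 222**2)) = 0/(1/(-31096 + 49284)) = 0/(1/18188) = 0*18188 = 0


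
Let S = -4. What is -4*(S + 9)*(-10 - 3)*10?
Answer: 2600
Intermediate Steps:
-4*(S + 9)*(-10 - 3)*10 = -4*(-4 + 9)*(-10 - 3)*10 = -20*(-13)*10 = -4*(-65)*10 = 260*10 = 2600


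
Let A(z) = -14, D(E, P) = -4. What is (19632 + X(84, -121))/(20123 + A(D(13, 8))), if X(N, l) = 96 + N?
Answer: 6604/6703 ≈ 0.98523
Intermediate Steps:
(19632 + X(84, -121))/(20123 + A(D(13, 8))) = (19632 + (96 + 84))/(20123 - 14) = (19632 + 180)/20109 = 19812*(1/20109) = 6604/6703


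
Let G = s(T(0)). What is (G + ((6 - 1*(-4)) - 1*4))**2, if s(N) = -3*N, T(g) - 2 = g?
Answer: 0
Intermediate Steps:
T(g) = 2 + g
G = -6 (G = -3*(2 + 0) = -3*2 = -6)
(G + ((6 - 1*(-4)) - 1*4))**2 = (-6 + ((6 - 1*(-4)) - 1*4))**2 = (-6 + ((6 + 4) - 4))**2 = (-6 + (10 - 4))**2 = (-6 + 6)**2 = 0**2 = 0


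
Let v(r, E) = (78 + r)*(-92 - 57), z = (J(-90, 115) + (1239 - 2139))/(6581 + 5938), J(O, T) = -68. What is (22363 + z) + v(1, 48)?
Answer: 132600280/12519 ≈ 10592.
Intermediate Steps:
z = -968/12519 (z = (-68 + (1239 - 2139))/(6581 + 5938) = (-68 - 900)/12519 = -968*1/12519 = -968/12519 ≈ -0.077322)
v(r, E) = -11622 - 149*r (v(r, E) = (78 + r)*(-149) = -11622 - 149*r)
(22363 + z) + v(1, 48) = (22363 - 968/12519) + (-11622 - 149*1) = 279961429/12519 + (-11622 - 149) = 279961429/12519 - 11771 = 132600280/12519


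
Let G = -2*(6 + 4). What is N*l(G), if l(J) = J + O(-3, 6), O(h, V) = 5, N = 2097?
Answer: -31455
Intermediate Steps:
G = -20 (G = -2*10 = -20)
l(J) = 5 + J (l(J) = J + 5 = 5 + J)
N*l(G) = 2097*(5 - 20) = 2097*(-15) = -31455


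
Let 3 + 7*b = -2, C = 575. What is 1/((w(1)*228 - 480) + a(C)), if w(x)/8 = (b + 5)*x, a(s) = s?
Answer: 7/55385 ≈ 0.00012639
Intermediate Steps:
b = -5/7 (b = -3/7 + (⅐)*(-2) = -3/7 - 2/7 = -5/7 ≈ -0.71429)
w(x) = 240*x/7 (w(x) = 8*((-5/7 + 5)*x) = 8*(30*x/7) = 240*x/7)
1/((w(1)*228 - 480) + a(C)) = 1/((((240/7)*1)*228 - 480) + 575) = 1/(((240/7)*228 - 480) + 575) = 1/((54720/7 - 480) + 575) = 1/(51360/7 + 575) = 1/(55385/7) = 7/55385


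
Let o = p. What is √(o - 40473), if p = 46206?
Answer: 21*√13 ≈ 75.717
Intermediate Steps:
o = 46206
√(o - 40473) = √(46206 - 40473) = √5733 = 21*√13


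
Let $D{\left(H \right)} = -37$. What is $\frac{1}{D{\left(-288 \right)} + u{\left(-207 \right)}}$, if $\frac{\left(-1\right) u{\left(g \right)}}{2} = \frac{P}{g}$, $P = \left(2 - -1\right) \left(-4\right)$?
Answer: $- \frac{69}{2561} \approx -0.026943$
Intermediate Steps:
$P = -12$ ($P = \left(2 + 1\right) \left(-4\right) = 3 \left(-4\right) = -12$)
$u{\left(g \right)} = \frac{24}{g}$ ($u{\left(g \right)} = - 2 \left(- \frac{12}{g}\right) = \frac{24}{g}$)
$\frac{1}{D{\left(-288 \right)} + u{\left(-207 \right)}} = \frac{1}{-37 + \frac{24}{-207}} = \frac{1}{-37 + 24 \left(- \frac{1}{207}\right)} = \frac{1}{-37 - \frac{8}{69}} = \frac{1}{- \frac{2561}{69}} = - \frac{69}{2561}$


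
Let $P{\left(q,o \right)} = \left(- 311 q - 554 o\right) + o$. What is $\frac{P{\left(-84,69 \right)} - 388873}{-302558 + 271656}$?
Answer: $\frac{200453}{15451} \approx 12.973$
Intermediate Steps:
$P{\left(q,o \right)} = - 553 o - 311 q$ ($P{\left(q,o \right)} = \left(- 554 o - 311 q\right) + o = - 553 o - 311 q$)
$\frac{P{\left(-84,69 \right)} - 388873}{-302558 + 271656} = \frac{\left(\left(-553\right) 69 - -26124\right) - 388873}{-302558 + 271656} = \frac{\left(-38157 + 26124\right) - 388873}{-30902} = \left(-12033 - 388873\right) \left(- \frac{1}{30902}\right) = \left(-400906\right) \left(- \frac{1}{30902}\right) = \frac{200453}{15451}$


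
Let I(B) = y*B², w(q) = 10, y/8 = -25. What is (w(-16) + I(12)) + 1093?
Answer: -27697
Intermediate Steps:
y = -200 (y = 8*(-25) = -200)
I(B) = -200*B²
(w(-16) + I(12)) + 1093 = (10 - 200*12²) + 1093 = (10 - 200*144) + 1093 = (10 - 28800) + 1093 = -28790 + 1093 = -27697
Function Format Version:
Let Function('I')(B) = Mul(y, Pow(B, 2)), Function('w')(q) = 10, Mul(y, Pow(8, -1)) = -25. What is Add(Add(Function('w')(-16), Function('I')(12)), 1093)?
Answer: -27697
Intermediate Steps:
y = -200 (y = Mul(8, -25) = -200)
Function('I')(B) = Mul(-200, Pow(B, 2))
Add(Add(Function('w')(-16), Function('I')(12)), 1093) = Add(Add(10, Mul(-200, Pow(12, 2))), 1093) = Add(Add(10, Mul(-200, 144)), 1093) = Add(Add(10, -28800), 1093) = Add(-28790, 1093) = -27697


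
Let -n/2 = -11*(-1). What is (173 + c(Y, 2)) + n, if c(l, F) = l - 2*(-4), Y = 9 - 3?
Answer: 165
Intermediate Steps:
Y = 6
c(l, F) = 8 + l (c(l, F) = l + 8 = 8 + l)
n = -22 (n = -(-22)*(-1) = -2*11 = -22)
(173 + c(Y, 2)) + n = (173 + (8 + 6)) - 22 = (173 + 14) - 22 = 187 - 22 = 165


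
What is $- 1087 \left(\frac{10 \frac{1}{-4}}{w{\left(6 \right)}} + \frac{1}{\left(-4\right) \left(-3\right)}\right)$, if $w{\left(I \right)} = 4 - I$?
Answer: $- \frac{4348}{3} \approx -1449.3$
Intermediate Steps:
$- 1087 \left(\frac{10 \frac{1}{-4}}{w{\left(6 \right)}} + \frac{1}{\left(-4\right) \left(-3\right)}\right) = - 1087 \left(\frac{10 \frac{1}{-4}}{4 - 6} + \frac{1}{\left(-4\right) \left(-3\right)}\right) = - 1087 \left(\frac{10 \left(- \frac{1}{4}\right)}{4 - 6} - - \frac{1}{12}\right) = - 1087 \left(- \frac{5}{2 \left(-2\right)} + \frac{1}{12}\right) = - 1087 \left(\left(- \frac{5}{2}\right) \left(- \frac{1}{2}\right) + \frac{1}{12}\right) = - 1087 \left(\frac{5}{4} + \frac{1}{12}\right) = \left(-1087\right) \frac{4}{3} = - \frac{4348}{3}$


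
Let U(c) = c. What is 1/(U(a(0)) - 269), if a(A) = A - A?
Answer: -1/269 ≈ -0.0037175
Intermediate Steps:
a(A) = 0
1/(U(a(0)) - 269) = 1/(0 - 269) = 1/(-269) = -1/269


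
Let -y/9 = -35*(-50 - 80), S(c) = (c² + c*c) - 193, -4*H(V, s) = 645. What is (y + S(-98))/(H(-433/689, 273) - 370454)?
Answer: 87740/1482461 ≈ 0.059185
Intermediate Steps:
H(V, s) = -645/4 (H(V, s) = -¼*645 = -645/4)
S(c) = -193 + 2*c² (S(c) = (c² + c²) - 193 = 2*c² - 193 = -193 + 2*c²)
y = -40950 (y = -(-315)*(-50 - 80) = -(-315)*(-130) = -9*4550 = -40950)
(y + S(-98))/(H(-433/689, 273) - 370454) = (-40950 + (-193 + 2*(-98)²))/(-645/4 - 370454) = (-40950 + (-193 + 2*9604))/(-1482461/4) = (-40950 + (-193 + 19208))*(-4/1482461) = (-40950 + 19015)*(-4/1482461) = -21935*(-4/1482461) = 87740/1482461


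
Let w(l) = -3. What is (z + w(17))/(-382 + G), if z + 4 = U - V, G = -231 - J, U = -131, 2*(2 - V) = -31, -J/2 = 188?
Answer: 311/474 ≈ 0.65612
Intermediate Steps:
J = -376 (J = -2*188 = -376)
V = 35/2 (V = 2 - ½*(-31) = 2 + 31/2 = 35/2 ≈ 17.500)
G = 145 (G = -231 - 1*(-376) = -231 + 376 = 145)
z = -305/2 (z = -4 + (-131 - 1*35/2) = -4 + (-131 - 35/2) = -4 - 297/2 = -305/2 ≈ -152.50)
(z + w(17))/(-382 + G) = (-305/2 - 3)/(-382 + 145) = -311/2/(-237) = -311/2*(-1/237) = 311/474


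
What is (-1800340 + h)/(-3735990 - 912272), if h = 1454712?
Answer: 172814/2324131 ≈ 0.074356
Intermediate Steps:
(-1800340 + h)/(-3735990 - 912272) = (-1800340 + 1454712)/(-3735990 - 912272) = -345628/(-4648262) = -345628*(-1/4648262) = 172814/2324131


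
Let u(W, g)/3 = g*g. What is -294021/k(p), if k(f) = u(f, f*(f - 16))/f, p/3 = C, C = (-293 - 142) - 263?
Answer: 32669/3107565800 ≈ 1.0513e-5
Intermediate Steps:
u(W, g) = 3*g² (u(W, g) = 3*(g*g) = 3*g²)
C = -698 (C = -435 - 263 = -698)
p = -2094 (p = 3*(-698) = -2094)
k(f) = 3*f*(-16 + f)² (k(f) = (3*(f*(f - 16))²)/f = (3*(f*(-16 + f))²)/f = (3*(f²*(-16 + f)²))/f = (3*f²*(-16 + f)²)/f = 3*f*(-16 + f)²)
-294021/k(p) = -294021*(-1/(6282*(-16 - 2094)²)) = -294021/(3*(-2094)*(-2110)²) = -294021/(3*(-2094)*4452100) = -294021/(-27968092200) = -294021*(-1/27968092200) = 32669/3107565800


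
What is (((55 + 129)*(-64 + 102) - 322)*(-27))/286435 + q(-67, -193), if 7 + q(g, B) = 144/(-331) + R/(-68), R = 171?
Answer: -13640059507/1289415796 ≈ -10.578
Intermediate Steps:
q(g, B) = -223949/22508 (q(g, B) = -7 + (144/(-331) + 171/(-68)) = -7 + (144*(-1/331) + 171*(-1/68)) = -7 + (-144/331 - 171/68) = -7 - 66393/22508 = -223949/22508)
(((55 + 129)*(-64 + 102) - 322)*(-27))/286435 + q(-67, -193) = (((55 + 129)*(-64 + 102) - 322)*(-27))/286435 - 223949/22508 = ((184*38 - 322)*(-27))*(1/286435) - 223949/22508 = ((6992 - 322)*(-27))*(1/286435) - 223949/22508 = (6670*(-27))*(1/286435) - 223949/22508 = -180090*1/286435 - 223949/22508 = -36018/57287 - 223949/22508 = -13640059507/1289415796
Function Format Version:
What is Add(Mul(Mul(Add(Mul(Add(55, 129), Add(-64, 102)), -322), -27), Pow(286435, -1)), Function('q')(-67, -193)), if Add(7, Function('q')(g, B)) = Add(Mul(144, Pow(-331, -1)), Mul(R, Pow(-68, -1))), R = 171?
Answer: Rational(-13640059507, 1289415796) ≈ -10.578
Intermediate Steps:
Function('q')(g, B) = Rational(-223949, 22508) (Function('q')(g, B) = Add(-7, Add(Mul(144, Pow(-331, -1)), Mul(171, Pow(-68, -1)))) = Add(-7, Add(Mul(144, Rational(-1, 331)), Mul(171, Rational(-1, 68)))) = Add(-7, Add(Rational(-144, 331), Rational(-171, 68))) = Add(-7, Rational(-66393, 22508)) = Rational(-223949, 22508))
Add(Mul(Mul(Add(Mul(Add(55, 129), Add(-64, 102)), -322), -27), Pow(286435, -1)), Function('q')(-67, -193)) = Add(Mul(Mul(Add(Mul(Add(55, 129), Add(-64, 102)), -322), -27), Pow(286435, -1)), Rational(-223949, 22508)) = Add(Mul(Mul(Add(Mul(184, 38), -322), -27), Rational(1, 286435)), Rational(-223949, 22508)) = Add(Mul(Mul(Add(6992, -322), -27), Rational(1, 286435)), Rational(-223949, 22508)) = Add(Mul(Mul(6670, -27), Rational(1, 286435)), Rational(-223949, 22508)) = Add(Mul(-180090, Rational(1, 286435)), Rational(-223949, 22508)) = Add(Rational(-36018, 57287), Rational(-223949, 22508)) = Rational(-13640059507, 1289415796)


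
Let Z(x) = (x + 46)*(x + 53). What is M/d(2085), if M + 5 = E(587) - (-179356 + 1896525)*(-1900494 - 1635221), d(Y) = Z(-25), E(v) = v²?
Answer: 2023806845133/196 ≈ 1.0326e+10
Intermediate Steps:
Z(x) = (46 + x)*(53 + x)
d(Y) = 588 (d(Y) = 2438 + (-25)² + 99*(-25) = 2438 + 625 - 2475 = 588)
M = 6071420535399 (M = -5 + (587² - (-179356 + 1896525)*(-1900494 - 1635221)) = -5 + (344569 - 1717169*(-3535715)) = -5 + (344569 - 1*(-6071420190835)) = -5 + (344569 + 6071420190835) = -5 + 6071420535404 = 6071420535399)
M/d(2085) = 6071420535399/588 = 6071420535399*(1/588) = 2023806845133/196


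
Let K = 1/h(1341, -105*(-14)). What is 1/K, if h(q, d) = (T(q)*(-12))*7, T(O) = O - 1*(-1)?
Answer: -112728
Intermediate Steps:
T(O) = 1 + O (T(O) = O + 1 = 1 + O)
h(q, d) = -84 - 84*q (h(q, d) = ((1 + q)*(-12))*7 = (-12 - 12*q)*7 = -84 - 84*q)
K = -1/112728 (K = 1/(-84 - 84*1341) = 1/(-84 - 112644) = 1/(-112728) = -1/112728 ≈ -8.8709e-6)
1/K = 1/(-1/112728) = -112728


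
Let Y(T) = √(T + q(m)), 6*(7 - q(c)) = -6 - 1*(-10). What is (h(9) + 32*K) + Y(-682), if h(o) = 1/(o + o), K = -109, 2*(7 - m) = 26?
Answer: -62783/18 + I*√6081/3 ≈ -3487.9 + 25.994*I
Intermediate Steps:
m = -6 (m = 7 - ½*26 = 7 - 13 = -6)
q(c) = 19/3 (q(c) = 7 - (-6 - 1*(-10))/6 = 7 - (-6 + 10)/6 = 7 - ⅙*4 = 7 - ⅔ = 19/3)
Y(T) = √(19/3 + T) (Y(T) = √(T + 19/3) = √(19/3 + T))
h(o) = 1/(2*o)
(h(9) + 32*K) + Y(-682) = ((½)/9 + 32*(-109)) + √(57 + 9*(-682))/3 = ((½)*(⅑) - 3488) + √(57 - 6138)/3 = (1/18 - 3488) + √(-6081)/3 = -62783/18 + (I*√6081)/3 = -62783/18 + I*√6081/3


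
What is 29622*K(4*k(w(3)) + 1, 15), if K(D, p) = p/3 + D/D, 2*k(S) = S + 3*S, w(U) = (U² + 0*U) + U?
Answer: 177732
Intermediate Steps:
w(U) = U + U² (w(U) = (U² + 0) + U = U² + U = U + U²)
k(S) = 2*S (k(S) = (S + 3*S)/2 = (4*S)/2 = 2*S)
K(D, p) = 1 + p/3 (K(D, p) = p*(⅓) + 1 = p/3 + 1 = 1 + p/3)
29622*K(4*k(w(3)) + 1, 15) = 29622*(1 + (⅓)*15) = 29622*(1 + 5) = 29622*6 = 177732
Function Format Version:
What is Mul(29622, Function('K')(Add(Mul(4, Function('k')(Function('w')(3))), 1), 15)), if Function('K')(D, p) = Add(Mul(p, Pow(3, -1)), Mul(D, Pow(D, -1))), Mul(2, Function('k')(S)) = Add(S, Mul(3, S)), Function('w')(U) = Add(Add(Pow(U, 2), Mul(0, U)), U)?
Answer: 177732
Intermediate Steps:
Function('w')(U) = Add(U, Pow(U, 2)) (Function('w')(U) = Add(Add(Pow(U, 2), 0), U) = Add(Pow(U, 2), U) = Add(U, Pow(U, 2)))
Function('k')(S) = Mul(2, S) (Function('k')(S) = Mul(Rational(1, 2), Add(S, Mul(3, S))) = Mul(Rational(1, 2), Mul(4, S)) = Mul(2, S))
Function('K')(D, p) = Add(1, Mul(Rational(1, 3), p)) (Function('K')(D, p) = Add(Mul(p, Rational(1, 3)), 1) = Add(Mul(Rational(1, 3), p), 1) = Add(1, Mul(Rational(1, 3), p)))
Mul(29622, Function('K')(Add(Mul(4, Function('k')(Function('w')(3))), 1), 15)) = Mul(29622, Add(1, Mul(Rational(1, 3), 15))) = Mul(29622, Add(1, 5)) = Mul(29622, 6) = 177732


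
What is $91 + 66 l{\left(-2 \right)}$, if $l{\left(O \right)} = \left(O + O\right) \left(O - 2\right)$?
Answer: $1147$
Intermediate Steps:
$l{\left(O \right)} = 2 O \left(-2 + O\right)$
$91 + 66 l{\left(-2 \right)} = 91 + 66 \cdot 2 \left(-2\right) \left(-2 - 2\right) = 91 + 66 \cdot 2 \left(-2\right) \left(-4\right) = 91 + 66 \cdot 16 = 91 + 1056 = 1147$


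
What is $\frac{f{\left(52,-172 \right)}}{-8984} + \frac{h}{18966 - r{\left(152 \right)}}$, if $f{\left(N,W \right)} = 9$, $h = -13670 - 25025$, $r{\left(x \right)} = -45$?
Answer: $- \frac{347806979}{170794824} \approx -2.0364$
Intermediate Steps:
$h = -38695$
$\frac{f{\left(52,-172 \right)}}{-8984} + \frac{h}{18966 - r{\left(152 \right)}} = \frac{9}{-8984} - \frac{38695}{18966 - -45} = 9 \left(- \frac{1}{8984}\right) - \frac{38695}{18966 + 45} = - \frac{9}{8984} - \frac{38695}{19011} = - \frac{347806979}{170794824}$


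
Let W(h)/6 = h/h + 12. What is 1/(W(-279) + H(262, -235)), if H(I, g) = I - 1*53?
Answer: 1/287 ≈ 0.0034843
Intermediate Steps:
H(I, g) = -53 + I (H(I, g) = I - 53 = -53 + I)
W(h) = 78 (W(h) = 6*(h/h + 12) = 6*(1 + 12) = 6*13 = 78)
1/(W(-279) + H(262, -235)) = 1/(78 + (-53 + 262)) = 1/(78 + 209) = 1/287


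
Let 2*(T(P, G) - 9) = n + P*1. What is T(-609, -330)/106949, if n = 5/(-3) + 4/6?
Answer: -296/106949 ≈ -0.0027677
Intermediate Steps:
n = -1 (n = 5*(-⅓) + 4*(⅙) = -5/3 + ⅔ = -1)
T(P, G) = 17/2 + P/2 (T(P, G) = 9 + (-1 + P*1)/2 = 9 + (-1 + P)/2 = 9 + (-½ + P/2) = 17/2 + P/2)
T(-609, -330)/106949 = (17/2 + (½)*(-609))/106949 = (17/2 - 609/2)*(1/106949) = -296*1/106949 = -296/106949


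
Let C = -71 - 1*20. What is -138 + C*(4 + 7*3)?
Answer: -2413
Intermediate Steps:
C = -91 (C = -71 - 20 = -91)
-138 + C*(4 + 7*3) = -138 - 91*(4 + 7*3) = -138 - 91*(4 + 21) = -138 - 91*25 = -138 - 2275 = -2413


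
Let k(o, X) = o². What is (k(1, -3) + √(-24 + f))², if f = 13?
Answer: (1 + I*√11)² ≈ -10.0 + 6.6332*I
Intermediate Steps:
(k(1, -3) + √(-24 + f))² = (1² + √(-24 + 13))² = (1 + √(-11))² = (1 + I*√11)²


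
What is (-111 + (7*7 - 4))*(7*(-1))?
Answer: 462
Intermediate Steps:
(-111 + (7*7 - 4))*(7*(-1)) = (-111 + (49 - 4))*(-7) = (-111 + 45)*(-7) = -66*(-7) = 462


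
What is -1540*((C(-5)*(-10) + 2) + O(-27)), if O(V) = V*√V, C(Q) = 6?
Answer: 89320 + 124740*I*√3 ≈ 89320.0 + 2.1606e+5*I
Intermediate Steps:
O(V) = V^(3/2)
-1540*((C(-5)*(-10) + 2) + O(-27)) = -1540*((6*(-10) + 2) + (-27)^(3/2)) = -1540*((-60 + 2) - 81*I*√3) = -1540*(-58 - 81*I*√3) = 89320 + 124740*I*√3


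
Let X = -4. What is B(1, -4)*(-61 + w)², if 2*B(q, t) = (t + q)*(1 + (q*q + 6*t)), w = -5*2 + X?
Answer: 185625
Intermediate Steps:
w = -14 (w = -5*2 - 4 = -10 - 4 = -14)
B(q, t) = (q + t)*(1 + q² + 6*t)/2 (B(q, t) = ((t + q)*(1 + (q*q + 6*t)))/2 = ((q + t)*(1 + (q² + 6*t)))/2 = ((q + t)*(1 + q² + 6*t))/2 = (q + t)*(1 + q² + 6*t)/2)
B(1, -4)*(-61 + w)² = ((½)*1 + (½)*(-4) + (½)*1³ + 3*(-4)² + (½)*(-4)*1² + 3*1*(-4))*(-61 - 14)² = (½ - 2 + (½)*1 + 3*16 + (½)*(-4)*1 - 12)*(-75)² = (½ - 2 + ½ + 48 - 2 - 12)*5625 = 33*5625 = 185625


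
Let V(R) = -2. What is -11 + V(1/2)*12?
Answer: -35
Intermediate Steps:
-11 + V(1/2)*12 = -11 - 2*12 = -11 - 24 = -35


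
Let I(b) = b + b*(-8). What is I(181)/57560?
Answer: -1267/57560 ≈ -0.022012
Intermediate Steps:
I(b) = -7*b (I(b) = b - 8*b = -7*b)
I(181)/57560 = -7*181/57560 = -1267*1/57560 = -1267/57560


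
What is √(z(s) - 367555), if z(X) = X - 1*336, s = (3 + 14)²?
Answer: I*√367602 ≈ 606.3*I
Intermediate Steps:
s = 289 (s = 17² = 289)
z(X) = -336 + X (z(X) = X - 336 = -336 + X)
√(z(s) - 367555) = √((-336 + 289) - 367555) = √(-47 - 367555) = √(-367602) = I*√367602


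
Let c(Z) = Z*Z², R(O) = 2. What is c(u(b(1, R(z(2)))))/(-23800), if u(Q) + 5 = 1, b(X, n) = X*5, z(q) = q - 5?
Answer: 8/2975 ≈ 0.0026891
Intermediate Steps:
z(q) = -5 + q
b(X, n) = 5*X
u(Q) = -4 (u(Q) = -5 + 1 = -4)
c(Z) = Z³
c(u(b(1, R(z(2)))))/(-23800) = (-4)³/(-23800) = -64*(-1/23800) = 8/2975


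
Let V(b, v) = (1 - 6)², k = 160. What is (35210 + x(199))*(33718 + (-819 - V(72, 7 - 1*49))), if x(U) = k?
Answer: 1162753380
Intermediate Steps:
x(U) = 160
V(b, v) = 25 (V(b, v) = (-5)² = 25)
(35210 + x(199))*(33718 + (-819 - V(72, 7 - 1*49))) = (35210 + 160)*(33718 + (-819 - 1*25)) = 35370*(33718 + (-819 - 25)) = 35370*(33718 - 844) = 35370*32874 = 1162753380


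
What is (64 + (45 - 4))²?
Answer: 11025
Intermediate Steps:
(64 + (45 - 4))² = (64 + 41)² = 105² = 11025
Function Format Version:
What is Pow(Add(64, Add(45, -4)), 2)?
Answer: 11025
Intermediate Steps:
Pow(Add(64, Add(45, -4)), 2) = Pow(Add(64, 41), 2) = Pow(105, 2) = 11025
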